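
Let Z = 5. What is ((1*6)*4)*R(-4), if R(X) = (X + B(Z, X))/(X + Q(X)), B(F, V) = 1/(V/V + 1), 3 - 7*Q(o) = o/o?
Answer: 294/13 ≈ 22.615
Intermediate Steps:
Q(o) = 2/7 (Q(o) = 3/7 - o/(7*o) = 3/7 - ⅐*1 = 3/7 - ⅐ = 2/7)
B(F, V) = ½ (B(F, V) = 1/(1 + 1) = 1/2 = ½)
R(X) = (½ + X)/(2/7 + X) (R(X) = (X + ½)/(X + 2/7) = (½ + X)/(2/7 + X))
((1*6)*4)*R(-4) = ((1*6)*4)*(7*(1 + 2*(-4))/(2*(2 + 7*(-4)))) = (6*4)*(7*(1 - 8)/(2*(2 - 28))) = 24*((7/2)*(-7)/(-26)) = 24*((7/2)*(-1/26)*(-7)) = 24*(49/52) = 294/13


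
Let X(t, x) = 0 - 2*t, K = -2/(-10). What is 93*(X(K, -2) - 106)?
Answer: -49476/5 ≈ -9895.2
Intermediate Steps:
K = ⅕ (K = -2*(-⅒) = ⅕ ≈ 0.20000)
X(t, x) = -2*t
93*(X(K, -2) - 106) = 93*(-2*⅕ - 106) = 93*(-⅖ - 106) = 93*(-532/5) = -49476/5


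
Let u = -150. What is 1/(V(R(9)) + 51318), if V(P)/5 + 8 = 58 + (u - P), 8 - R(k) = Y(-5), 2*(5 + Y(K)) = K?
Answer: 2/101481 ≈ 1.9708e-5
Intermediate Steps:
Y(K) = -5 + K/2
R(k) = 31/2 (R(k) = 8 - (-5 + (½)*(-5)) = 8 - (-5 - 5/2) = 8 - 1*(-15/2) = 8 + 15/2 = 31/2)
V(P) = -500 - 5*P (V(P) = -40 + 5*(58 + (-150 - P)) = -40 + 5*(-92 - P) = -40 + (-460 - 5*P) = -500 - 5*P)
1/(V(R(9)) + 51318) = 1/((-500 - 5*31/2) + 51318) = 1/((-500 - 155/2) + 51318) = 1/(-1155/2 + 51318) = 1/(101481/2) = 2/101481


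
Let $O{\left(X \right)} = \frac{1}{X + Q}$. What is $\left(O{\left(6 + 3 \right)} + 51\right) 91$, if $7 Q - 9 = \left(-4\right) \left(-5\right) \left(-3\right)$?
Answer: $\frac{56329}{12} \approx 4694.1$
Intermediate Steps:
$Q = - \frac{51}{7}$ ($Q = \frac{9}{7} + \frac{\left(-4\right) \left(-5\right) \left(-3\right)}{7} = \frac{9}{7} + \frac{20 \left(-3\right)}{7} = \frac{9}{7} + \frac{1}{7} \left(-60\right) = \frac{9}{7} - \frac{60}{7} = - \frac{51}{7} \approx -7.2857$)
$O{\left(X \right)} = \frac{1}{- \frac{51}{7} + X}$ ($O{\left(X \right)} = \frac{1}{X - \frac{51}{7}} = \frac{1}{- \frac{51}{7} + X}$)
$\left(O{\left(6 + 3 \right)} + 51\right) 91 = \left(\frac{7}{-51 + 7 \left(6 + 3\right)} + 51\right) 91 = \left(\frac{7}{-51 + 7 \cdot 9} + 51\right) 91 = \left(\frac{7}{-51 + 63} + 51\right) 91 = \left(\frac{7}{12} + 51\right) 91 = \frac{619}{12} \cdot 91 = \frac{56329}{12}$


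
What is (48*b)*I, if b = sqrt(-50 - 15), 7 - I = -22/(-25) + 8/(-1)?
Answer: 16944*I*sqrt(65)/25 ≈ 5464.3*I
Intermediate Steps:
I = 353/25 (I = 7 - (-22/(-25) + 8/(-1)) = 7 - (-22*(-1/25) + 8*(-1)) = 7 - (22/25 - 8) = 7 - 1*(-178/25) = 7 + 178/25 = 353/25 ≈ 14.120)
b = I*sqrt(65) (b = sqrt(-65) = I*sqrt(65) ≈ 8.0623*I)
(48*b)*I = (48*(I*sqrt(65)))*(353/25) = (48*I*sqrt(65))*(353/25) = 16944*I*sqrt(65)/25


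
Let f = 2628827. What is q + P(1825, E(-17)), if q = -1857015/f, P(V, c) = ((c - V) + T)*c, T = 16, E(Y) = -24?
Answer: 115645500369/2628827 ≈ 43991.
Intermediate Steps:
P(V, c) = c*(16 + c - V) (P(V, c) = ((c - V) + 16)*c = (16 + c - V)*c = c*(16 + c - V))
q = -1857015/2628827 ≈ -0.70640
q + P(1825, E(-17)) = -1857015/2628827 - 24*(16 - 24 - 1*1825) = -1857015/2628827 - 24*(16 - 24 - 1825) = -1857015/2628827 - 24*(-1833) = -1857015/2628827 + 43992 = 115645500369/2628827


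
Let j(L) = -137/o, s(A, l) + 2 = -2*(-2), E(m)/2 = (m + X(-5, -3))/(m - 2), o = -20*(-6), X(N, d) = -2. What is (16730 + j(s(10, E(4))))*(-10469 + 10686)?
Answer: 435619471/120 ≈ 3.6302e+6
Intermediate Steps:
o = 120
E(m) = 2 (E(m) = 2*((m - 2)/(m - 2)) = 2*((-2 + m)/(-2 + m)) = 2*1 = 2)
s(A, l) = 2 (s(A, l) = -2 - 2*(-2) = -2 + 4 = 2)
j(L) = -137/120
(16730 + j(s(10, E(4))))*(-10469 + 10686) = (16730 - 137/120)*(-10469 + 10686) = (2007463/120)*217 = 435619471/120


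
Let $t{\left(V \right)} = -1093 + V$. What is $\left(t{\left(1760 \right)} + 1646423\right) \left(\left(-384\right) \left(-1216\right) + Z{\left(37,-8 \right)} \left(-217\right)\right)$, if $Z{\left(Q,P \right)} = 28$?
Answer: $759091074120$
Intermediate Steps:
$\left(t{\left(1760 \right)} + 1646423\right) \left(\left(-384\right) \left(-1216\right) + Z{\left(37,-8 \right)} \left(-217\right)\right) = \left(\left(-1093 + 1760\right) + 1646423\right) \left(\left(-384\right) \left(-1216\right) + 28 \left(-217\right)\right) = \left(667 + 1646423\right) \left(466944 - 6076\right) = 1647090 \cdot 460868 = 759091074120$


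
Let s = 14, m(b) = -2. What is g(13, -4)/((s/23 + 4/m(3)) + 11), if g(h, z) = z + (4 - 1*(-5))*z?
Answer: -920/221 ≈ -4.1629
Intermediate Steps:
g(h, z) = 10*z (g(h, z) = z + (4 + 5)*z = z + 9*z = 10*z)
g(13, -4)/((s/23 + 4/m(3)) + 11) = (10*(-4))/((14/23 + 4/(-2)) + 11) = -40/((14*(1/23) + 4*(-½)) + 11) = -40/((14/23 - 2) + 11) = -40/(-32/23 + 11) = -40/221/23 = -40*23/221 = -920/221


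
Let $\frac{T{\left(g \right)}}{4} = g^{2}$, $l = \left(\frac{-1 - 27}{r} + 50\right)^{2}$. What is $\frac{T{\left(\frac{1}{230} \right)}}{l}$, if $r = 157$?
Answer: $\frac{24649}{809154220900} \approx 3.0463 \cdot 10^{-8}$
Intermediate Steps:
$l = \frac{61183684}{24649}$ ($l = \left(\frac{-1 - 27}{157} + 50\right)^{2} = \left(\left(-28\right) \frac{1}{157} + 50\right)^{2} = \left(- \frac{28}{157} + 50\right)^{2} = \left(\frac{7822}{157}\right)^{2} = \frac{61183684}{24649} \approx 2482.2$)
$T{\left(g \right)} = 4 g^{2}$
$\frac{T{\left(\frac{1}{230} \right)}}{l} = \frac{4 \left(\frac{1}{230}\right)^{2}}{\frac{61183684}{24649}} = \frac{4}{52900} \cdot \frac{24649}{61183684} = 4 \cdot \frac{1}{52900} \cdot \frac{24649}{61183684} = \frac{1}{13225} \cdot \frac{24649}{61183684} = \frac{24649}{809154220900}$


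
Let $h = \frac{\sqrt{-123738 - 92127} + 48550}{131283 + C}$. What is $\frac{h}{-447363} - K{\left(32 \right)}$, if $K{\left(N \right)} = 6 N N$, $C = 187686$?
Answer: $- \frac{876717642270118}{142694928747} - \frac{i \sqrt{2665}}{15854992083} \approx -6144.0 - 3.256 \cdot 10^{-9} i$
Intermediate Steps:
$K{\left(N \right)} = 6 N^{2}$
$h = \frac{48550}{318969} + \frac{i \sqrt{2665}}{35441}$ ($h = \frac{\sqrt{-123738 - 92127} + 48550}{131283 + 187686} = \frac{\sqrt{-215865} + 48550}{318969} = \left(9 i \sqrt{2665} + 48550\right) \frac{1}{318969} = \left(48550 + 9 i \sqrt{2665}\right) \frac{1}{318969} = \frac{48550}{318969} + \frac{i \sqrt{2665}}{35441} \approx 0.15221 + 0.0014566 i$)
$\frac{h}{-447363} - K{\left(32 \right)} = \frac{\frac{48550}{318969} + \frac{i \sqrt{2665}}{35441}}{-447363} - 6 \cdot 32^{2} = \left(\frac{48550}{318969} + \frac{i \sqrt{2665}}{35441}\right) \left(- \frac{1}{447363}\right) - 6 \cdot 1024 = \left(- \frac{48550}{142694928747} - \frac{i \sqrt{2665}}{15854992083}\right) - 6144 = - \frac{876717642270118}{142694928747} - \frac{i \sqrt{2665}}{15854992083}$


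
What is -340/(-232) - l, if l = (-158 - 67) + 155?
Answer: 4145/58 ≈ 71.466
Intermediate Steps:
l = -70 (l = -225 + 155 = -70)
-340/(-232) - l = -340/(-232) - 1*(-70) = -340*(-1/232) + 70 = 85/58 + 70 = 4145/58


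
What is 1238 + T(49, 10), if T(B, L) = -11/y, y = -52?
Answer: 64387/52 ≈ 1238.2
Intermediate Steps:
T(B, L) = 11/52 (T(B, L) = -11/(-52) = -11*(-1/52) = 11/52)
1238 + T(49, 10) = 1238 + 11/52 = 64387/52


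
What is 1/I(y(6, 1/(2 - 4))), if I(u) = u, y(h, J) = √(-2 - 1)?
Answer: -I*√3/3 ≈ -0.57735*I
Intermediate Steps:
y(h, J) = I*√3 (y(h, J) = √(-3) = I*√3)
1/I(y(6, 1/(2 - 4))) = 1/(I*√3) = -I*√3/3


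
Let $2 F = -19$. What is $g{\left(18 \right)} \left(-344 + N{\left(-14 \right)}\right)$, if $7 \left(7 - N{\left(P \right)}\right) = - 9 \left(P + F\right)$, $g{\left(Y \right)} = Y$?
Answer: $- \frac{46269}{7} \approx -6609.9$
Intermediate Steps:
$F = - \frac{19}{2}$ ($F = \frac{1}{2} \left(-19\right) = - \frac{19}{2} \approx -9.5$)
$N{\left(P \right)} = - \frac{73}{14} + \frac{9 P}{7}$ ($N{\left(P \right)} = 7 - \frac{\left(-9\right) \left(P - \frac{19}{2}\right)}{7} = 7 - \frac{\left(-9\right) \left(- \frac{19}{2} + P\right)}{7} = 7 - \frac{\frac{171}{2} - 9 P}{7} = 7 + \left(- \frac{171}{14} + \frac{9 P}{7}\right) = - \frac{73}{14} + \frac{9 P}{7}$)
$g{\left(18 \right)} \left(-344 + N{\left(-14 \right)}\right) = 18 \left(-344 + \left(- \frac{73}{14} + \frac{9}{7} \left(-14\right)\right)\right) = 18 \left(-344 - \frac{325}{14}\right) = 18 \left(- \frac{5141}{14}\right) = - \frac{46269}{7}$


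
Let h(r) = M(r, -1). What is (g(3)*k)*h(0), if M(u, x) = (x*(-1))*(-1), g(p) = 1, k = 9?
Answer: -9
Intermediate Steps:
M(u, x) = x (M(u, x) = -x*(-1) = x)
h(r) = -1
(g(3)*k)*h(0) = (1*9)*(-1) = 9*(-1) = -9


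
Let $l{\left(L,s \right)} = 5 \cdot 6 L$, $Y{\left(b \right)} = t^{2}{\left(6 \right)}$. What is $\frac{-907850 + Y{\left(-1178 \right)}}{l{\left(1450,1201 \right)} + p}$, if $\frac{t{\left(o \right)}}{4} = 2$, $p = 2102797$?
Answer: $- \frac{907786}{2146297} \approx -0.42295$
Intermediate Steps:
$t{\left(o \right)} = 8$ ($t{\left(o \right)} = 4 \cdot 2 = 8$)
$Y{\left(b \right)} = 64$ ($Y{\left(b \right)} = 8^{2} = 64$)
$l{\left(L,s \right)} = 30 L$
$\frac{-907850 + Y{\left(-1178 \right)}}{l{\left(1450,1201 \right)} + p} = \frac{-907850 + 64}{30 \cdot 1450 + 2102797} = - \frac{907786}{43500 + 2102797} = - \frac{907786}{2146297}$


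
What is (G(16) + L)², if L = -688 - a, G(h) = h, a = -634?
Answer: 1444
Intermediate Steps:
L = -54 (L = -688 - 1*(-634) = -688 + 634 = -54)
(G(16) + L)² = (16 - 54)² = (-38)² = 1444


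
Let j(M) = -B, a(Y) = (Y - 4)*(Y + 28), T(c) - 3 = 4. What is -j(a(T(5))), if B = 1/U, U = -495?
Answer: -1/495 ≈ -0.0020202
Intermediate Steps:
T(c) = 7 (T(c) = 3 + 4 = 7)
B = -1/495 (B = 1/(-495) = -1/495 ≈ -0.0020202)
a(Y) = (-4 + Y)*(28 + Y)
j(M) = 1/495 (j(M) = -1*(-1/495) = 1/495)
-j(a(T(5))) = -1*1/495 = -1/495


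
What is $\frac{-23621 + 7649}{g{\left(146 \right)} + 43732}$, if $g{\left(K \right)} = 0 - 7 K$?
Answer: $- \frac{7986}{21355} \approx -0.37396$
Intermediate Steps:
$g{\left(K \right)} = - 7 K$
$\frac{-23621 + 7649}{g{\left(146 \right)} + 43732} = \frac{-23621 + 7649}{\left(-7\right) 146 + 43732} = - \frac{15972}{-1022 + 43732} = - \frac{15972}{42710} = \left(-15972\right) \frac{1}{42710} = - \frac{7986}{21355}$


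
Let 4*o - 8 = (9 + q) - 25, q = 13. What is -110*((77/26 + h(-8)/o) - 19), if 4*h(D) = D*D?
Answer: 4631/13 ≈ 356.23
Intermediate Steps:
o = 5/4 (o = 2 + ((9 + 13) - 25)/4 = 2 + (22 - 25)/4 = 2 + (¼)*(-3) = 2 - ¾ = 5/4 ≈ 1.2500)
h(D) = D²/4 (h(D) = (D*D)/4 = D²/4)
-110*((77/26 + h(-8)/o) - 19) = -110*((77/26 + ((¼)*(-8)²)/(5/4)) - 19) = -110*((77*(1/26) + ((¼)*64)*(⅘)) - 19) = -110*((77/26 + 16*(⅘)) - 19) = -110*((77/26 + 64/5) - 19) = -110*(2049/130 - 19) = -110*(-421/130) = 4631/13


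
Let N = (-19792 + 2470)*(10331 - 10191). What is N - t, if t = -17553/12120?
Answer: -9797317349/4040 ≈ -2.4251e+6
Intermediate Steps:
N = -2425080 (N = -17322*140 = -2425080)
t = -5851/4040 (t = -17553/(1/(1/12120)) = -17553/12120 = -17553*1/12120 = -5851/4040 ≈ -1.4483)
N - t = -2425080 - 1*(-5851/4040) = -2425080 + 5851/4040 = -9797317349/4040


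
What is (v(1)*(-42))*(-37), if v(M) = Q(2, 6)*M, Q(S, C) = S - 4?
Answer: -3108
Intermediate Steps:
Q(S, C) = -4 + S
v(M) = -2*M (v(M) = (-4 + 2)*M = -2*M)
(v(1)*(-42))*(-37) = (-2*1*(-42))*(-37) = -2*(-42)*(-37) = 84*(-37) = -3108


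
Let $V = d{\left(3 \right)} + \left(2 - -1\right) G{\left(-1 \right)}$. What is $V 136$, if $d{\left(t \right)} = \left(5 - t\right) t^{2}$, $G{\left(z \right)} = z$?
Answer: $2040$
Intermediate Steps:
$d{\left(t \right)} = t^{2} \left(5 - t\right)$
$V = 15$ ($V = 3^{2} \left(5 - 3\right) + \left(2 - -1\right) \left(-1\right) = 9 \left(5 - 3\right) + \left(2 + 1\right) \left(-1\right) = 9 \cdot 2 + 3 \left(-1\right) = 18 - 3 = 15$)
$V 136 = 15 \cdot 136 = 2040$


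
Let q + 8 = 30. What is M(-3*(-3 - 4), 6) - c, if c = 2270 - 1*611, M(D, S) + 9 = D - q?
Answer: -1669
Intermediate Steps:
q = 22 (q = -8 + 30 = 22)
M(D, S) = -31 + D (M(D, S) = -9 + (D - 1*22) = -9 + (D - 22) = -9 + (-22 + D) = -31 + D)
c = 1659 (c = 2270 - 611 = 1659)
M(-3*(-3 - 4), 6) - c = (-31 - 3*(-3 - 4)) - 1*1659 = (-31 - 3*(-7)) - 1659 = (-31 + 21) - 1659 = -10 - 1659 = -1669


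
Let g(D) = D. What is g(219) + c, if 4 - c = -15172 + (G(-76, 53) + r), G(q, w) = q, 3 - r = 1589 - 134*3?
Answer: 16655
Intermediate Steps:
r = -1184 (r = 3 - (1589 - 134*3) = 3 - (1589 - 1*402) = 3 - (1589 - 402) = 3 - 1*1187 = 3 - 1187 = -1184)
c = 16436 (c = 4 - (-15172 + (-76 - 1184)) = 4 - (-15172 - 1260) = 4 - 1*(-16432) = 4 + 16432 = 16436)
g(219) + c = 219 + 16436 = 16655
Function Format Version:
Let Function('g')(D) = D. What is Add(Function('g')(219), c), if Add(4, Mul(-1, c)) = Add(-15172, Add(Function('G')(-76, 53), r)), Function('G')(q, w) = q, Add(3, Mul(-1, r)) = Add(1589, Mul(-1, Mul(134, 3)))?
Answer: 16655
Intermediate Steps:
r = -1184 (r = Add(3, Mul(-1, Add(1589, Mul(-1, Mul(134, 3))))) = Add(3, Mul(-1, Add(1589, Mul(-1, 402)))) = Add(3, Mul(-1, Add(1589, -402))) = Add(3, Mul(-1, 1187)) = Add(3, -1187) = -1184)
c = 16436 (c = Add(4, Mul(-1, Add(-15172, Add(-76, -1184)))) = Add(4, Mul(-1, Add(-15172, -1260))) = Add(4, Mul(-1, -16432)) = Add(4, 16432) = 16436)
Add(Function('g')(219), c) = Add(219, 16436) = 16655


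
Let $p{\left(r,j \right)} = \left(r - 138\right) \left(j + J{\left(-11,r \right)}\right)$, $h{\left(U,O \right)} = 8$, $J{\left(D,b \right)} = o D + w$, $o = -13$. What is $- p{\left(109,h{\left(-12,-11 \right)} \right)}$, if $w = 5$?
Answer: $4524$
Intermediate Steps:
$J{\left(D,b \right)} = 5 - 13 D$ ($J{\left(D,b \right)} = - 13 D + 5 = 5 - 13 D$)
$p{\left(r,j \right)} = \left(-138 + r\right) \left(148 + j\right)$ ($p{\left(r,j \right)} = \left(r - 138\right) \left(j + \left(5 - -143\right)\right) = \left(-138 + r\right) \left(j + \left(5 + 143\right)\right) = \left(-138 + r\right) \left(j + 148\right) = \left(-138 + r\right) \left(148 + j\right)$)
$- p{\left(109,h{\left(-12,-11 \right)} \right)} = - (-20424 - 1104 + 148 \cdot 109 + 8 \cdot 109) = - (-20424 - 1104 + 16132 + 872) = \left(-1\right) \left(-4524\right) = 4524$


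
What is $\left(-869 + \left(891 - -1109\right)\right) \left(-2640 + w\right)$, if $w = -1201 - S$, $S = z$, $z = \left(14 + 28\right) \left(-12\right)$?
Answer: $-3774147$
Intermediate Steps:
$z = -504$ ($z = 42 \left(-12\right) = -504$)
$S = -504$
$w = -697$ ($w = -1201 - -504 = -1201 + 504 = -697$)
$\left(-869 + \left(891 - -1109\right)\right) \left(-2640 + w\right) = \left(-869 + \left(891 - -1109\right)\right) \left(-2640 - 697\right) = \left(-869 + \left(891 + 1109\right)\right) \left(-3337\right) = \left(-869 + 2000\right) \left(-3337\right) = 1131 \left(-3337\right) = -3774147$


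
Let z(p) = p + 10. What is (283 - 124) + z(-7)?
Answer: 162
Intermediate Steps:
z(p) = 10 + p
(283 - 124) + z(-7) = (283 - 124) + (10 - 7) = 159 + 3 = 162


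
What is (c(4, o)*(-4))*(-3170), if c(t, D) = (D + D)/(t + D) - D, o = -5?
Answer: 190200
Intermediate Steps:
c(t, D) = -D + 2*D/(D + t) (c(t, D) = (2*D)/(D + t) - D = 2*D/(D + t) - D = -D + 2*D/(D + t))
(c(4, o)*(-4))*(-3170) = (-5*(2 - 1*(-5) - 1*4)/(-5 + 4)*(-4))*(-3170) = (-5*(2 + 5 - 4)/(-1)*(-4))*(-3170) = (-5*(-1)*3*(-4))*(-3170) = (15*(-4))*(-3170) = -60*(-3170) = 190200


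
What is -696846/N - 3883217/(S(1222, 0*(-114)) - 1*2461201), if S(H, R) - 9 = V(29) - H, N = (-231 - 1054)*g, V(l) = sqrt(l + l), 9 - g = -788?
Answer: 7009139094501057229/3104942748653338005 + 3883217*sqrt(58)/6063482707338 ≈ 2.2574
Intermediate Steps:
g = 797 (g = 9 - 1*(-788) = 9 + 788 = 797)
V(l) = sqrt(2)*sqrt(l) (V(l) = sqrt(2*l) = sqrt(2)*sqrt(l))
N = -1024145 (N = (-231 - 1054)*797 = -1285*797 = -1024145)
S(H, R) = 9 + sqrt(58) - H (S(H, R) = 9 + (sqrt(2)*sqrt(29) - H) = 9 + (sqrt(58) - H) = 9 + sqrt(58) - H)
-696846/N - 3883217/(S(1222, 0*(-114)) - 1*2461201) = -696846/(-1024145) - 3883217/((9 + sqrt(58) - 1*1222) - 1*2461201) = -696846*(-1/1024145) - 3883217/((9 + sqrt(58) - 1222) - 2461201) = 696846/1024145 - 3883217/((-1213 + sqrt(58)) - 2461201) = 696846/1024145 - 3883217/(-2462414 + sqrt(58))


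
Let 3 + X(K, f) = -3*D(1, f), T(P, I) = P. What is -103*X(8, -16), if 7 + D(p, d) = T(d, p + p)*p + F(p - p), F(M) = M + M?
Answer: -6798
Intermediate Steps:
F(M) = 2*M
D(p, d) = -7 + d*p (D(p, d) = -7 + (d*p + 2*(p - p)) = -7 + (d*p + 2*0) = -7 + (d*p + 0) = -7 + d*p)
X(K, f) = 18 - 3*f (X(K, f) = -3 - 3*(-7 + f*1) = -3 - 3*(-7 + f) = -3 + (21 - 3*f) = 18 - 3*f)
-103*X(8, -16) = -103*(18 - 3*(-16)) = -103*(18 + 48) = -103*66 = -6798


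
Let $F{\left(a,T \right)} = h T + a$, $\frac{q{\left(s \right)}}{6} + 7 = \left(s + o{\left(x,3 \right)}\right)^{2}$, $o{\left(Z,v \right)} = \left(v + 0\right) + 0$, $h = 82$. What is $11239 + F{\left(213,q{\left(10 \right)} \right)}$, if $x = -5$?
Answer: $91156$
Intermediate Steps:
$o{\left(Z,v \right)} = v$ ($o{\left(Z,v \right)} = v + 0 = v$)
$q{\left(s \right)} = -42 + 6 \left(3 + s\right)^{2}$ ($q{\left(s \right)} = -42 + 6 \left(s + 3\right)^{2} = -42 + 6 \left(3 + s\right)^{2}$)
$F{\left(a,T \right)} = a + 82 T$ ($F{\left(a,T \right)} = 82 T + a = a + 82 T$)
$11239 + F{\left(213,q{\left(10 \right)} \right)} = 11239 + \left(213 + 82 \left(-42 + 6 \left(3 + 10\right)^{2}\right)\right) = 11239 + \left(213 + 82 \left(-42 + 6 \cdot 13^{2}\right)\right) = 11239 + \left(213 + 82 \left(-42 + 6 \cdot 169\right)\right) = 11239 + \left(213 + 82 \left(-42 + 1014\right)\right) = 11239 + \left(213 + 82 \cdot 972\right) = 11239 + \left(213 + 79704\right) = 11239 + 79917 = 91156$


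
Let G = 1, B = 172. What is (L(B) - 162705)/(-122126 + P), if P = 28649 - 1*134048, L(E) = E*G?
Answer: 162533/227525 ≈ 0.71435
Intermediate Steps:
L(E) = E (L(E) = E*1 = E)
P = -105399 (P = 28649 - 134048 = -105399)
(L(B) - 162705)/(-122126 + P) = (172 - 162705)/(-122126 - 105399) = -162533/(-227525) = -162533*(-1/227525) = 162533/227525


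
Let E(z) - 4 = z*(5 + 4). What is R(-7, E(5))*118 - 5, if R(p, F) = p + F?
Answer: 4951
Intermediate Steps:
E(z) = 4 + 9*z (E(z) = 4 + z*(5 + 4) = 4 + z*9 = 4 + 9*z)
R(p, F) = F + p
R(-7, E(5))*118 - 5 = ((4 + 9*5) - 7)*118 - 5 = ((4 + 45) - 7)*118 - 5 = (49 - 7)*118 - 5 = 42*118 - 5 = 4956 - 5 = 4951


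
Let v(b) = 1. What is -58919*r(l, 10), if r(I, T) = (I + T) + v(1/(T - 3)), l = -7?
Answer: -235676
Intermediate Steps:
r(I, T) = 1 + I + T (r(I, T) = (I + T) + 1 = 1 + I + T)
-58919*r(l, 10) = -58919*(1 - 7 + 10) = -58919*4 = -235676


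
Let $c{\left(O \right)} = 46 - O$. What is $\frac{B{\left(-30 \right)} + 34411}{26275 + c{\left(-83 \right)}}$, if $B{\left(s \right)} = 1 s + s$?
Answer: $\frac{34351}{26404} \approx 1.301$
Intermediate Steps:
$B{\left(s \right)} = 2 s$ ($B{\left(s \right)} = s + s = 2 s$)
$\frac{B{\left(-30 \right)} + 34411}{26275 + c{\left(-83 \right)}} = \frac{2 \left(-30\right) + 34411}{26275 + \left(46 - -83\right)} = \frac{-60 + 34411}{26275 + \left(46 + 83\right)} = \frac{34351}{26275 + 129} = \frac{34351}{26404}$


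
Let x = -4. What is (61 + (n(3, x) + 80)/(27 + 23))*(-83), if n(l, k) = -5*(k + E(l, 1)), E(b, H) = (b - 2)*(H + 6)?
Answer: -51709/10 ≈ -5170.9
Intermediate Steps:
E(b, H) = (-2 + b)*(6 + H)
n(l, k) = 70 - 35*l - 5*k (n(l, k) = -5*(k + (-12 - 2*1 + 6*l + 1*l)) = -5*(k + (-12 - 2 + 6*l + l)) = -5*(k + (-14 + 7*l)) = -5*(-14 + k + 7*l) = 70 - 35*l - 5*k)
(61 + (n(3, x) + 80)/(27 + 23))*(-83) = (61 + ((70 - 35*3 - 5*(-4)) + 80)/(27 + 23))*(-83) = (61 + ((70 - 105 + 20) + 80)/50)*(-83) = (61 + (-15 + 80)*(1/50))*(-83) = (61 + 65*(1/50))*(-83) = (61 + 13/10)*(-83) = (623/10)*(-83) = -51709/10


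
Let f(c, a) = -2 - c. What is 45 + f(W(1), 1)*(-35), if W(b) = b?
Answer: 150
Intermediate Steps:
45 + f(W(1), 1)*(-35) = 45 + (-2 - 1*1)*(-35) = 45 + (-2 - 1)*(-35) = 45 - 3*(-35) = 45 + 105 = 150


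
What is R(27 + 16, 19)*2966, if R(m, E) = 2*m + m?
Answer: 382614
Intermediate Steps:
R(m, E) = 3*m
R(27 + 16, 19)*2966 = (3*(27 + 16))*2966 = (3*43)*2966 = 129*2966 = 382614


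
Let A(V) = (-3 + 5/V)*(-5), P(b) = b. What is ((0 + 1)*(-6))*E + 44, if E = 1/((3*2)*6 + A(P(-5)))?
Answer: 1229/28 ≈ 43.893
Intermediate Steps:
A(V) = 15 - 25/V
E = 1/56 (E = 1/((3*2)*6 + (15 - 25/(-5))) = 1/(6*6 + (15 - 25*(-⅕))) = 1/(36 + (15 + 5)) = 1/(36 + 20) = 1/56 ≈ 0.017857)
((0 + 1)*(-6))*E + 44 = ((0 + 1)*(-6))*(1/56) + 44 = (1*(-6))*(1/56) + 44 = -6*1/56 + 44 = -3/28 + 44 = 1229/28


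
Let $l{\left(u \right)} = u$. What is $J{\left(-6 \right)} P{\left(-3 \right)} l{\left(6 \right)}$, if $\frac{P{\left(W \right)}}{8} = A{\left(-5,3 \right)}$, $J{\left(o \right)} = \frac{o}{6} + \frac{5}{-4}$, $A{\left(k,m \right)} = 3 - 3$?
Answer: $0$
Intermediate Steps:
$A{\left(k,m \right)} = 0$ ($A{\left(k,m \right)} = 3 - 3 = 0$)
$J{\left(o \right)} = - \frac{5}{4} + \frac{o}{6}$ ($J{\left(o \right)} = o \frac{1}{6} + 5 \left(- \frac{1}{4}\right) = \frac{o}{6} - \frac{5}{4} = - \frac{5}{4} + \frac{o}{6}$)
$P{\left(W \right)} = 0$ ($P{\left(W \right)} = 8 \cdot 0 = 0$)
$J{\left(-6 \right)} P{\left(-3 \right)} l{\left(6 \right)} = \left(- \frac{5}{4} + \frac{1}{6} \left(-6\right)\right) 0 \cdot 6 = \left(- \frac{5}{4} - 1\right) 0 \cdot 6 = \left(- \frac{9}{4}\right) 0 \cdot 6 = 0 \cdot 6 = 0$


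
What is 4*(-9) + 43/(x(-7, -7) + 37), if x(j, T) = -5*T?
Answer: -2549/72 ≈ -35.403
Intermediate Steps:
4*(-9) + 43/(x(-7, -7) + 37) = 4*(-9) + 43/(-5*(-7) + 37) = -36 + 43/(35 + 37) = -36 + 43/72 = -2549/72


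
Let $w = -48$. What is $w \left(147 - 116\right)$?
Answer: $-1488$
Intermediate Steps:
$w \left(147 - 116\right) = - 48 \left(147 - 116\right) = \left(-48\right) 31 = -1488$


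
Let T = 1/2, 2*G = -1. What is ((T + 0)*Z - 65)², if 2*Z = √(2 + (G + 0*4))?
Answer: (520 - √6)²/64 ≈ 4185.3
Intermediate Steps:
G = -½ (G = (½)*(-1) = -½ ≈ -0.50000)
T = ½ (T = 1*(½) = ½ ≈ 0.50000)
Z = √6/4 (Z = √(2 + (-½ + 0*4))/2 = √(2 + (-½ + 0))/2 = √(2 - ½)/2 = √(3/2)/2 = (√6/2)/2 = √6/4 ≈ 0.61237)
((T + 0)*Z - 65)² = ((½ + 0)*(√6/4) - 65)² = ((√6/4)/2 - 65)² = (√6/8 - 65)² = (-65 + √6/8)²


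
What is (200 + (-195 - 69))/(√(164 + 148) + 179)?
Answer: -11456/31729 + 128*√78/31729 ≈ -0.32543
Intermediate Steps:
(200 + (-195 - 69))/(√(164 + 148) + 179) = (200 - 264)/(√312 + 179) = -64/(2*√78 + 179) = -64/(179 + 2*√78)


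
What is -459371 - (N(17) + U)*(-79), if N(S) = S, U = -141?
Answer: -469167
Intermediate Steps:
-459371 - (N(17) + U)*(-79) = -459371 - (17 - 141)*(-79) = -459371 - (-124)*(-79) = -459371 - 1*9796 = -459371 - 9796 = -469167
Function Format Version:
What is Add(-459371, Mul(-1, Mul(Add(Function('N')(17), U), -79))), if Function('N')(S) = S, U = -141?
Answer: -469167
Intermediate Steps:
Add(-459371, Mul(-1, Mul(Add(Function('N')(17), U), -79))) = Add(-459371, Mul(-1, Mul(Add(17, -141), -79))) = Add(-459371, Mul(-1, Mul(-124, -79))) = Add(-459371, Mul(-1, 9796)) = Add(-459371, -9796) = -469167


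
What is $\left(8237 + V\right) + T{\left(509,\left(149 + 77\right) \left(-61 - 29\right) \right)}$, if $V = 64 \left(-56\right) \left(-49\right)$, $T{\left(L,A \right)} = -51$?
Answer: $183802$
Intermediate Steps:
$V = 175616$ ($V = \left(-3584\right) \left(-49\right) = 175616$)
$\left(8237 + V\right) + T{\left(509,\left(149 + 77\right) \left(-61 - 29\right) \right)} = \left(8237 + 175616\right) - 51 = 183853 - 51 = 183802$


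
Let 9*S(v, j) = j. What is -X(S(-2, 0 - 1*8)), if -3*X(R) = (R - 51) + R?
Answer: -475/27 ≈ -17.593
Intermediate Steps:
S(v, j) = j/9
X(R) = 17 - 2*R/3 (X(R) = -((R - 51) + R)/3 = -((-51 + R) + R)/3 = -(-51 + 2*R)/3 = 17 - 2*R/3)
-X(S(-2, 0 - 1*8)) = -(17 - 2*(0 - 1*8)/27) = -(17 - 2*(0 - 8)/27) = -(17 - 2*(-8)/27) = -(17 - 2/3*(-8/9)) = -(17 + 16/27) = -1*475/27 = -475/27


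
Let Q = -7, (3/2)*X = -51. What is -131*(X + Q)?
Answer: 5371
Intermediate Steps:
X = -34 (X = (2/3)*(-51) = -34)
-131*(X + Q) = -131*(-34 - 7) = -131*(-41) = 5371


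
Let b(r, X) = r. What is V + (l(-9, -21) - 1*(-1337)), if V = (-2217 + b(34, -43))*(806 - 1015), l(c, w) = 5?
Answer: 457589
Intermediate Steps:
V = 456247 (V = (-2217 + 34)*(806 - 1015) = -2183*(-209) = 456247)
V + (l(-9, -21) - 1*(-1337)) = 456247 + (5 - 1*(-1337)) = 456247 + (5 + 1337) = 456247 + 1342 = 457589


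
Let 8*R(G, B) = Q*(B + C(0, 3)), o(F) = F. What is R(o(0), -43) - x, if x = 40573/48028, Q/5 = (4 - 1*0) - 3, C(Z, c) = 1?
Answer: -325327/12007 ≈ -27.095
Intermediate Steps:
Q = 5 (Q = 5*((4 - 1*0) - 3) = 5*((4 + 0) - 3) = 5*(4 - 3) = 5*1 = 5)
x = 40573/48028 (x = 40573*(1/48028) = 40573/48028 ≈ 0.84478)
R(G, B) = 5/8 + 5*B/8 (R(G, B) = (5*(B + 1))/8 = (5*(1 + B))/8 = (5 + 5*B)/8 = 5/8 + 5*B/8)
R(o(0), -43) - x = (5/8 + (5/8)*(-43)) - 1*40573/48028 = (5/8 - 215/8) - 40573/48028 = -105/4 - 40573/48028 = -325327/12007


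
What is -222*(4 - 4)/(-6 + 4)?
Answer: 0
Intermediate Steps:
-222*(4 - 4)/(-6 + 4) = -222*0/(-2) = -(-111)*0 = -222*0 = 0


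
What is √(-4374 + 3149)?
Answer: 35*I ≈ 35.0*I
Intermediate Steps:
√(-4374 + 3149) = √(-1225) = 35*I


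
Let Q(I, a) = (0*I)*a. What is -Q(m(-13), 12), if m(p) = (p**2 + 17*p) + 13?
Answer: 0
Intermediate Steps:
m(p) = 13 + p**2 + 17*p
Q(I, a) = 0 (Q(I, a) = 0*a = 0)
-Q(m(-13), 12) = -1*0 = 0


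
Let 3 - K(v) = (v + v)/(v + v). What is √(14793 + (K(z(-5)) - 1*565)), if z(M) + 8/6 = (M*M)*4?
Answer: √14230 ≈ 119.29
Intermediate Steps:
z(M) = -4/3 + 4*M² (z(M) = -4/3 + (M*M)*4 = -4/3 + M²*4 = -4/3 + 4*M²)
K(v) = 2 (K(v) = 3 - (v + v)/(v + v) = 3 - 2*v/(2*v) = 3 - 2*v*1/(2*v) = 3 - 1*1 = 3 - 1 = 2)
√(14793 + (K(z(-5)) - 1*565)) = √(14793 + (2 - 1*565)) = √(14793 + (2 - 565)) = √(14793 - 563) = √14230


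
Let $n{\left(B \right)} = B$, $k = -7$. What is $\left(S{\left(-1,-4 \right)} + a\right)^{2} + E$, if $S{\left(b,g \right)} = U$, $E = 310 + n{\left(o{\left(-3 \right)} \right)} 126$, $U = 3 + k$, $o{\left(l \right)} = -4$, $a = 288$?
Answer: $80462$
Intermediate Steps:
$U = -4$ ($U = 3 - 7 = -4$)
$E = -194$ ($E = 310 - 504 = -194$)
$S{\left(b,g \right)} = -4$
$\left(S{\left(-1,-4 \right)} + a\right)^{2} + E = \left(-4 + 288\right)^{2} - 194 = 284^{2} - 194 = 80656 - 194 = 80462$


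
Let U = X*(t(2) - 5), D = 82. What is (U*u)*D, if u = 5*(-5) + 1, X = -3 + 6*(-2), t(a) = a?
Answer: -88560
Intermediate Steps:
X = -15 (X = -3 - 12 = -15)
U = 45 (U = -15*(2 - 5) = -15*(-3) = 45)
u = -24 (u = -25 + 1 = -24)
(U*u)*D = (45*(-24))*82 = -1080*82 = -88560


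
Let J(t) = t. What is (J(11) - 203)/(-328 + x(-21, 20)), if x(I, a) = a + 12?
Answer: 24/37 ≈ 0.64865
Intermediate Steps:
x(I, a) = 12 + a
(J(11) - 203)/(-328 + x(-21, 20)) = (11 - 203)/(-328 + (12 + 20)) = -192/(-328 + 32) = -192/(-296) = -192*(-1/296) = 24/37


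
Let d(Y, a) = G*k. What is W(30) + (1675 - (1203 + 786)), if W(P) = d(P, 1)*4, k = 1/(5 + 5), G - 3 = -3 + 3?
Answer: -1564/5 ≈ -312.80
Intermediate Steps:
G = 3 (G = 3 + (-3 + 3) = 3 + 0 = 3)
k = ⅒ (k = 1/10 = ⅒ ≈ 0.10000)
d(Y, a) = 3/10 (d(Y, a) = 3*(⅒) = 3/10)
W(P) = 6/5 (W(P) = (3/10)*4 = 6/5)
W(30) + (1675 - (1203 + 786)) = 6/5 + (1675 - (1203 + 786)) = 6/5 + (1675 - 1*1989) = 6/5 + (1675 - 1989) = 6/5 - 314 = -1564/5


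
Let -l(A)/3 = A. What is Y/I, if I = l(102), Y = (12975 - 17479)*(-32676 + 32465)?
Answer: -475172/153 ≈ -3105.7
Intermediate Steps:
l(A) = -3*A
Y = 950344 (Y = -4504*(-211) = 950344)
I = -306 (I = -3*102 = -306)
Y/I = 950344/(-306) = 950344*(-1/306) = -475172/153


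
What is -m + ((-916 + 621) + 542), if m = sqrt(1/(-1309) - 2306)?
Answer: 247 - 3*I*sqrt(439032055)/1309 ≈ 247.0 - 48.021*I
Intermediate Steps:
m = 3*I*sqrt(439032055)/1309 (m = sqrt(-1/1309 - 2306) = sqrt(-3018555/1309) = 3*I*sqrt(439032055)/1309 ≈ 48.021*I)
-m + ((-916 + 621) + 542) = -3*I*sqrt(439032055)/1309 + ((-916 + 621) + 542) = -3*I*sqrt(439032055)/1309 + (-295 + 542) = -3*I*sqrt(439032055)/1309 + 247 = 247 - 3*I*sqrt(439032055)/1309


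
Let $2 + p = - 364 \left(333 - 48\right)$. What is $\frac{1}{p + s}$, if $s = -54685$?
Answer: $- \frac{1}{158427} \approx -6.3121 \cdot 10^{-6}$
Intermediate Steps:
$p = -103742$ ($p = -2 - 364 \left(333 - 48\right) = -2 - 103740 = -103742$)
$\frac{1}{p + s} = \frac{1}{-103742 - 54685} = \frac{1}{-158427} = - \frac{1}{158427}$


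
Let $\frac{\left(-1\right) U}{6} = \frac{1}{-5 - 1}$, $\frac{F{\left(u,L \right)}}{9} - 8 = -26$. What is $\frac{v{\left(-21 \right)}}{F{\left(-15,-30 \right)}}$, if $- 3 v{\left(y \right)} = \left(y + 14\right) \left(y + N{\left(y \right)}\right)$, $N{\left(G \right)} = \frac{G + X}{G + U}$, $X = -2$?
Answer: $\frac{2779}{9720} \approx 0.28591$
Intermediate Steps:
$F{\left(u,L \right)} = -162$ ($F{\left(u,L \right)} = 72 + 9 \left(-26\right) = 72 - 234 = -162$)
$U = 1$ ($U = - \frac{6}{-5 - 1} = - \frac{6}{-6} = \left(-6\right) \left(- \frac{1}{6}\right) = 1$)
$N{\left(G \right)} = \frac{-2 + G}{1 + G}$ ($N{\left(G \right)} = \frac{G - 2}{G + 1} = \frac{-2 + G}{1 + G}$)
$v{\left(y \right)} = - \frac{\left(14 + y\right) \left(y + \frac{-2 + y}{1 + y}\right)}{3}$ ($v{\left(y \right)} = - \frac{\left(y + 14\right) \left(y + \frac{-2 + y}{1 + y}\right)}{3} = - \frac{\left(14 + y\right) \left(y + \frac{-2 + y}{1 + y}\right)}{3}$)
$\frac{v{\left(-21 \right)}}{F{\left(-15,-30 \right)}} = \frac{\frac{1}{3} \frac{1}{1 - 21} \left(28 - \left(-21\right)^{3} - -546 - 16 \left(-21\right)^{2}\right)}{-162} = \frac{28 - -9261 + 546 - 7056}{3 \left(-20\right)} \left(- \frac{1}{162}\right) = \frac{1}{3} \left(- \frac{1}{20}\right) \left(28 + 9261 + 546 - 7056\right) \left(- \frac{1}{162}\right) = \frac{1}{3} \left(- \frac{1}{20}\right) 2779 \left(- \frac{1}{162}\right) = \left(- \frac{2779}{60}\right) \left(- \frac{1}{162}\right) = \frac{2779}{9720}$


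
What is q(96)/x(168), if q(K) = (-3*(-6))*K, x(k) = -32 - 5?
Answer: -1728/37 ≈ -46.703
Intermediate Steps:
x(k) = -37
q(K) = 18*K
q(96)/x(168) = (18*96)/(-37) = 1728*(-1/37) = -1728/37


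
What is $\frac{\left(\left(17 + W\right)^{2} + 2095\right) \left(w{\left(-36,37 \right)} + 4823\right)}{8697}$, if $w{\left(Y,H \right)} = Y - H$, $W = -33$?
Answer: $\frac{11167250}{8697} \approx 1284.0$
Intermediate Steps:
$\frac{\left(\left(17 + W\right)^{2} + 2095\right) \left(w{\left(-36,37 \right)} + 4823\right)}{8697} = \frac{\left(\left(17 - 33\right)^{2} + 2095\right) \left(\left(-36 - 37\right) + 4823\right)}{8697} = \left(\left(-16\right)^{2} + 2095\right) \left(\left(-36 - 37\right) + 4823\right) \frac{1}{8697} = \left(256 + 2095\right) \left(-73 + 4823\right) \frac{1}{8697} = 2351 \cdot 4750 \cdot \frac{1}{8697} = 11167250 \cdot \frac{1}{8697} = \frac{11167250}{8697}$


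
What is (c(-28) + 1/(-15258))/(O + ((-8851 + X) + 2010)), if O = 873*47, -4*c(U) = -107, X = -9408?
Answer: 816301/756247512 ≈ 0.0010794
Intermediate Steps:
c(U) = 107/4 (c(U) = -1/4*(-107) = 107/4)
O = 41031
(c(-28) + 1/(-15258))/(O + ((-8851 + X) + 2010)) = (107/4 + 1/(-15258))/(41031 + ((-8851 - 9408) + 2010)) = (107/4 - 1/15258)/(41031 + (-18259 + 2010)) = 816301/(30516*(41031 - 16249)) = (816301/30516)/24782 = (816301/30516)*(1/24782) = 816301/756247512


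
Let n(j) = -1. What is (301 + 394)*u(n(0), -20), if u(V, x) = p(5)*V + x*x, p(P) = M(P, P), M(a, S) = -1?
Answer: 278695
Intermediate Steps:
p(P) = -1
u(V, x) = x**2 - V (u(V, x) = -V + x*x = -V + x**2 = x**2 - V)
(301 + 394)*u(n(0), -20) = (301 + 394)*((-20)**2 - 1*(-1)) = 695*(400 + 1) = 695*401 = 278695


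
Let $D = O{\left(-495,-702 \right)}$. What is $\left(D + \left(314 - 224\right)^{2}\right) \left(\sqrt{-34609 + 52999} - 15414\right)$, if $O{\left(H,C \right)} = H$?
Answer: $-117223470 + 7605 \sqrt{18390} \approx -1.1619 \cdot 10^{8}$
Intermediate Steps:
$D = -495$
$\left(D + \left(314 - 224\right)^{2}\right) \left(\sqrt{-34609 + 52999} - 15414\right) = \left(-495 + \left(314 - 224\right)^{2}\right) \left(\sqrt{-34609 + 52999} - 15414\right) = \left(-495 + 90^{2}\right) \left(\sqrt{18390} - 15414\right) = \left(-495 + 8100\right) \left(-15414 + \sqrt{18390}\right) = 7605 \left(-15414 + \sqrt{18390}\right) = -117223470 + 7605 \sqrt{18390}$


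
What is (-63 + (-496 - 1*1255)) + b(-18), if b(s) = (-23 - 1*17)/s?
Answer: -16306/9 ≈ -1811.8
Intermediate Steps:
b(s) = -40/s (b(s) = (-23 - 17)/s = -40/s)
(-63 + (-496 - 1*1255)) + b(-18) = (-63 + (-496 - 1*1255)) - 40/(-18) = (-63 + (-496 - 1255)) - 40*(-1/18) = (-63 - 1751) + 20/9 = -1814 + 20/9 = -16306/9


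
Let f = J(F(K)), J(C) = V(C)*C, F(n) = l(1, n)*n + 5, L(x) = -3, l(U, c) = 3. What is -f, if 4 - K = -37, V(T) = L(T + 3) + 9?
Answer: -768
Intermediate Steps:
V(T) = 6 (V(T) = -3 + 9 = 6)
K = 41 (K = 4 - 1*(-37) = 4 + 37 = 41)
F(n) = 5 + 3*n (F(n) = 3*n + 5 = 5 + 3*n)
J(C) = 6*C
f = 768 (f = 6*(5 + 3*41) = 6*(5 + 123) = 6*128 = 768)
-f = -1*768 = -768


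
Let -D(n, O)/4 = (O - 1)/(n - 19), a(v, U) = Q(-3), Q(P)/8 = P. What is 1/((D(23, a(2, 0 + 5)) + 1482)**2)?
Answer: 1/2271049 ≈ 4.4033e-7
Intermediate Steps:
Q(P) = 8*P
a(v, U) = -24 (a(v, U) = 8*(-3) = -24)
D(n, O) = -4*(-1 + O)/(-19 + n) (D(n, O) = -4*(O - 1)/(n - 19) = -4*(-1 + O)/(-19 + n))
1/((D(23, a(2, 0 + 5)) + 1482)**2) = 1/((4*(1 - 1*(-24))/(-19 + 23) + 1482)**2) = 1/((4*(1 + 24)/4 + 1482)**2) = 1/((4*(1/4)*25 + 1482)**2) = 1/((25 + 1482)**2) = 1/(1507**2) = 1/2271049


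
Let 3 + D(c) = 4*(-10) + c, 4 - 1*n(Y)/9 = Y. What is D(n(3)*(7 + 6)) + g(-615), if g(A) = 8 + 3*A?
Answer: -1763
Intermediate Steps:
n(Y) = 36 - 9*Y
D(c) = -43 + c (D(c) = -3 + (4*(-10) + c) = -3 + (-40 + c) = -43 + c)
D(n(3)*(7 + 6)) + g(-615) = (-43 + (36 - 9*3)*(7 + 6)) + (8 + 3*(-615)) = (-43 + (36 - 27)*13) + (8 - 1845) = (-43 + 9*13) - 1837 = (-43 + 117) - 1837 = 74 - 1837 = -1763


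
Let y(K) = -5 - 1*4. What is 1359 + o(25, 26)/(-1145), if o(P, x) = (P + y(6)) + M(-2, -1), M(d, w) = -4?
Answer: 1556043/1145 ≈ 1359.0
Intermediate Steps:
y(K) = -9 (y(K) = -5 - 4 = -9)
o(P, x) = -13 + P (o(P, x) = (P - 9) - 4 = (-9 + P) - 4 = -13 + P)
1359 + o(25, 26)/(-1145) = 1359 + (-13 + 25)/(-1145) = 1359 + 12*(-1/1145) = 1359 - 12/1145 = 1556043/1145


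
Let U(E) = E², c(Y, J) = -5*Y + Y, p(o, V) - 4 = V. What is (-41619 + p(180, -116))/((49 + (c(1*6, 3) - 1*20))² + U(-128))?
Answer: -41731/16409 ≈ -2.5432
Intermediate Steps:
p(o, V) = 4 + V
c(Y, J) = -4*Y
(-41619 + p(180, -116))/((49 + (c(1*6, 3) - 1*20))² + U(-128)) = (-41619 + (4 - 116))/((49 + (-4*6 - 1*20))² + (-128)²) = (-41619 - 112)/((49 + (-4*6 - 20))² + 16384) = -41731/((49 + (-24 - 20))² + 16384) = -41731/((49 - 44)² + 16384) = -41731/(5² + 16384) = -41731/(25 + 16384) = -41731/16409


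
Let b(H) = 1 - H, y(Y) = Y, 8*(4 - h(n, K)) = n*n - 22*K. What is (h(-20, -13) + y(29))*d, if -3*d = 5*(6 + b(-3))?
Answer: 5275/6 ≈ 879.17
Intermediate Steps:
h(n, K) = 4 - n²/8 + 11*K/4 (h(n, K) = 4 - (n*n - 22*K)/8 = 4 - (n² - 22*K)/8 = 4 + (-n²/8 + 11*K/4) = 4 - n²/8 + 11*K/4)
d = -50/3 (d = -5*(6 + (1 - 1*(-3)))/3 = -5*(6 + (1 + 3))/3 = -5*(6 + 4)/3 = -5*10/3 = -⅓*50 = -50/3 ≈ -16.667)
(h(-20, -13) + y(29))*d = ((4 - ⅛*(-20)² + (11/4)*(-13)) + 29)*(-50/3) = ((4 - ⅛*400 - 143/4) + 29)*(-50/3) = ((4 - 50 - 143/4) + 29)*(-50/3) = (-327/4 + 29)*(-50/3) = -211/4*(-50/3) = 5275/6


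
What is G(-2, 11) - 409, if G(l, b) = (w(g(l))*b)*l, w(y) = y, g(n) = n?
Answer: -365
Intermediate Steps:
G(l, b) = b*l² (G(l, b) = (l*b)*l = (b*l)*l = b*l²)
G(-2, 11) - 409 = 11*(-2)² - 409 = 11*4 - 409 = 44 - 409 = -365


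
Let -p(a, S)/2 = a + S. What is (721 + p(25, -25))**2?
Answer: 519841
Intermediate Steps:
p(a, S) = -2*S - 2*a (p(a, S) = -2*(a + S) = -2*(S + a) = -2*S - 2*a)
(721 + p(25, -25))**2 = (721 + (-2*(-25) - 2*25))**2 = (721 + (50 - 50))**2 = (721 + 0)**2 = 721**2 = 519841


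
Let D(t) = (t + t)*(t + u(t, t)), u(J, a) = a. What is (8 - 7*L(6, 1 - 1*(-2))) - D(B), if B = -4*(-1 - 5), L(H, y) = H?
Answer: -2338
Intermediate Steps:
B = 24 (B = -4*(-6) = 24)
D(t) = 4*t² (D(t) = (t + t)*(t + t) = (2*t)*(2*t) = 4*t²)
(8 - 7*L(6, 1 - 1*(-2))) - D(B) = (8 - 7*6) - 4*24² = (8 - 42) - 4*576 = -34 - 1*2304 = -34 - 2304 = -2338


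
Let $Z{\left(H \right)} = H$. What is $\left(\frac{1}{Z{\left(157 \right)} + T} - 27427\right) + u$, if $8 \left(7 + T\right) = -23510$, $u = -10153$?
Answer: $- \frac{419204904}{11155} \approx -37580.0$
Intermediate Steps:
$T = - \frac{11783}{4}$ ($T = -7 + \frac{1}{8} \left(-23510\right) = -7 - \frac{11755}{4} = - \frac{11783}{4} \approx -2945.8$)
$\left(\frac{1}{Z{\left(157 \right)} + T} - 27427\right) + u = \left(\frac{1}{157 - \frac{11783}{4}} - 27427\right) - 10153 = \left(\frac{1}{- \frac{11155}{4}} - 27427\right) - 10153 = \left(- \frac{4}{11155} - 27427\right) - 10153 = - \frac{305948189}{11155} - 10153 = - \frac{419204904}{11155}$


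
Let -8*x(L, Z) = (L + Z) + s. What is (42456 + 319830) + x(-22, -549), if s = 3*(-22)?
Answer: 2898925/8 ≈ 3.6237e+5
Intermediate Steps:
s = -66
x(L, Z) = 33/4 - L/8 - Z/8 (x(L, Z) = -((L + Z) - 66)/8 = -(-66 + L + Z)/8 = 33/4 - L/8 - Z/8)
(42456 + 319830) + x(-22, -549) = (42456 + 319830) + (33/4 - 1/8*(-22) - 1/8*(-549)) = 362286 + (33/4 + 11/4 + 549/8) = 362286 + 637/8 = 2898925/8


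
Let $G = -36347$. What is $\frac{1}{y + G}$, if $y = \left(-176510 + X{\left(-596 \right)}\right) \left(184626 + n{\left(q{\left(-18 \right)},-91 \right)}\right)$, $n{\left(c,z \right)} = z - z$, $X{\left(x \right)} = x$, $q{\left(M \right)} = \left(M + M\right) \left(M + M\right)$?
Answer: $- \frac{1}{32698408703} \approx -3.0583 \cdot 10^{-11}$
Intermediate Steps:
$q{\left(M \right)} = 4 M^{2}$ ($q{\left(M \right)} = 2 M 2 M = 4 M^{2}$)
$n{\left(c,z \right)} = 0$
$y = -32698372356$ ($y = \left(-176510 - 596\right) \left(184626 + 0\right) = \left(-177106\right) 184626 = -32698372356$)
$\frac{1}{y + G} = \frac{1}{-32698372356 - 36347} = \frac{1}{-32698408703} = - \frac{1}{32698408703}$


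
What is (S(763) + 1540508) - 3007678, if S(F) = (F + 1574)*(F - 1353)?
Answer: -2846000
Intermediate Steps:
S(F) = (-1353 + F)*(1574 + F) (S(F) = (1574 + F)*(-1353 + F) = (-1353 + F)*(1574 + F))
(S(763) + 1540508) - 3007678 = ((-2129622 + 763² + 221*763) + 1540508) - 3007678 = ((-2129622 + 582169 + 168623) + 1540508) - 3007678 = (-1378830 + 1540508) - 3007678 = 161678 - 3007678 = -2846000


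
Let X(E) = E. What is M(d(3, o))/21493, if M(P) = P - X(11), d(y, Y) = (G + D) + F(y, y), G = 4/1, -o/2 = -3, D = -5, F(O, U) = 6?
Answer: -6/21493 ≈ -0.00027916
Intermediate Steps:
o = 6 (o = -2*(-3) = 6)
G = 4 (G = 4*1 = 4)
d(y, Y) = 5 (d(y, Y) = (4 - 5) + 6 = -1 + 6 = 5)
M(P) = -11 + P (M(P) = P - 1*11 = P - 11 = -11 + P)
M(d(3, o))/21493 = (-11 + 5)/21493 = -6*1/21493 = -6/21493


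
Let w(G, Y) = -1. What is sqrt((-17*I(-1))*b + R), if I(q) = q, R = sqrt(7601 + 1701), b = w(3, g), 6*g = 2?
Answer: sqrt(-17 + sqrt(9302)) ≈ 8.9133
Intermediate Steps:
g = 1/3 (g = (1/6)*2 = 1/3 ≈ 0.33333)
b = -1
R = sqrt(9302) ≈ 96.447
sqrt((-17*I(-1))*b + R) = sqrt(-17*(-1)*(-1) + sqrt(9302)) = sqrt(17*(-1) + sqrt(9302)) = sqrt(-17 + sqrt(9302))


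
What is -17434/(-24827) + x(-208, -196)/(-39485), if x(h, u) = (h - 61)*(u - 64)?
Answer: -209603778/196058819 ≈ -1.0691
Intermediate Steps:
x(h, u) = (-64 + u)*(-61 + h) (x(h, u) = (-61 + h)*(-64 + u) = (-64 + u)*(-61 + h))
-17434/(-24827) + x(-208, -196)/(-39485) = -17434/(-24827) + (3904 - 64*(-208) - 61*(-196) - 208*(-196))/(-39485) = -17434*(-1/24827) + (3904 + 13312 + 11956 + 40768)*(-1/39485) = 17434/24827 + 69940*(-1/39485) = 17434/24827 - 13988/7897 = -209603778/196058819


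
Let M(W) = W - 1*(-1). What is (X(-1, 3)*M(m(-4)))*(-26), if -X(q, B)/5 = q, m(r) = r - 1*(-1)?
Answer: 260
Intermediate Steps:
m(r) = 1 + r (m(r) = r + 1 = 1 + r)
M(W) = 1 + W (M(W) = W + 1 = 1 + W)
X(q, B) = -5*q
(X(-1, 3)*M(m(-4)))*(-26) = ((-5*(-1))*(1 + (1 - 4)))*(-26) = (5*(1 - 3))*(-26) = (5*(-2))*(-26) = -10*(-26) = 260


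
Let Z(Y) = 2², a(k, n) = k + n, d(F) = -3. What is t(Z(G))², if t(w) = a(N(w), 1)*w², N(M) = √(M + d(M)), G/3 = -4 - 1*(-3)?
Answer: 1024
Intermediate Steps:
G = -3 (G = 3*(-4 - 1*(-3)) = 3*(-4 + 3) = 3*(-1) = -3)
N(M) = √(-3 + M) (N(M) = √(M - 3) = √(-3 + M))
Z(Y) = 4
t(w) = w²*(1 + √(-3 + w)) (t(w) = (√(-3 + w) + 1)*w² = (1 + √(-3 + w))*w² = w²*(1 + √(-3 + w)))
t(Z(G))² = (4²*(1 + √(-3 + 4)))² = (16*(1 + √1))² = (16*(1 + 1))² = (16*2)² = 32² = 1024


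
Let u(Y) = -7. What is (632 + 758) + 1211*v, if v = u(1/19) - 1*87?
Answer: -112444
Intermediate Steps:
v = -94 (v = -7 - 1*87 = -7 - 87 = -94)
(632 + 758) + 1211*v = (632 + 758) + 1211*(-94) = 1390 - 113834 = -112444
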